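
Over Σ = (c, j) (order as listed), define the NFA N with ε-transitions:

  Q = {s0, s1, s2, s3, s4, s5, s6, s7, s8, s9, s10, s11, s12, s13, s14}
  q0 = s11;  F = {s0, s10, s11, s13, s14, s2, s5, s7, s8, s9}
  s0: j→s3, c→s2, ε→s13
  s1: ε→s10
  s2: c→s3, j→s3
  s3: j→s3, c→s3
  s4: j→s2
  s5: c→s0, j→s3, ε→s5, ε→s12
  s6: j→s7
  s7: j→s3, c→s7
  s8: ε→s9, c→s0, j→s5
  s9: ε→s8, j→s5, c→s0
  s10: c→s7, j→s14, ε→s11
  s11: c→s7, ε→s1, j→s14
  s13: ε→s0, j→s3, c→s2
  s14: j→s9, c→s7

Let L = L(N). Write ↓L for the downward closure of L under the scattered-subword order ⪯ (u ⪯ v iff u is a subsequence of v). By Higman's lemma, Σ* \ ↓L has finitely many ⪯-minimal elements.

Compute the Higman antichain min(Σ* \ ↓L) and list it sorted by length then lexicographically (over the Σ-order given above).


A = [cj, jjjj, jjccc].

|Q|=15, |F|=10, |δ|=33 (9 ε).
min D↑ (8 st, q0=0, F={3}): 0:c→1,j→2 1:c→1,j→3 2:c→1,j→4 3:c→3,j→3 4:c→5,j→6 5:c→7,j→3 6:c→5,j→3 7:c→3,j→3 [Hopcroft].
'cj': |S_i|=[13, 5, 1] end={s3} rej; 2/2 single-dels accept.
'jjjj': N↓-sim [13, 10, 8, 6, 1] end={s3} rej; 4/4 del acc.
'jjccc': |S_i|=[13, 10, 8, 4, 2, 1] end={s3} — reject; 5/5 deletions ∈↓L.
3 words, ⪯-incomp.


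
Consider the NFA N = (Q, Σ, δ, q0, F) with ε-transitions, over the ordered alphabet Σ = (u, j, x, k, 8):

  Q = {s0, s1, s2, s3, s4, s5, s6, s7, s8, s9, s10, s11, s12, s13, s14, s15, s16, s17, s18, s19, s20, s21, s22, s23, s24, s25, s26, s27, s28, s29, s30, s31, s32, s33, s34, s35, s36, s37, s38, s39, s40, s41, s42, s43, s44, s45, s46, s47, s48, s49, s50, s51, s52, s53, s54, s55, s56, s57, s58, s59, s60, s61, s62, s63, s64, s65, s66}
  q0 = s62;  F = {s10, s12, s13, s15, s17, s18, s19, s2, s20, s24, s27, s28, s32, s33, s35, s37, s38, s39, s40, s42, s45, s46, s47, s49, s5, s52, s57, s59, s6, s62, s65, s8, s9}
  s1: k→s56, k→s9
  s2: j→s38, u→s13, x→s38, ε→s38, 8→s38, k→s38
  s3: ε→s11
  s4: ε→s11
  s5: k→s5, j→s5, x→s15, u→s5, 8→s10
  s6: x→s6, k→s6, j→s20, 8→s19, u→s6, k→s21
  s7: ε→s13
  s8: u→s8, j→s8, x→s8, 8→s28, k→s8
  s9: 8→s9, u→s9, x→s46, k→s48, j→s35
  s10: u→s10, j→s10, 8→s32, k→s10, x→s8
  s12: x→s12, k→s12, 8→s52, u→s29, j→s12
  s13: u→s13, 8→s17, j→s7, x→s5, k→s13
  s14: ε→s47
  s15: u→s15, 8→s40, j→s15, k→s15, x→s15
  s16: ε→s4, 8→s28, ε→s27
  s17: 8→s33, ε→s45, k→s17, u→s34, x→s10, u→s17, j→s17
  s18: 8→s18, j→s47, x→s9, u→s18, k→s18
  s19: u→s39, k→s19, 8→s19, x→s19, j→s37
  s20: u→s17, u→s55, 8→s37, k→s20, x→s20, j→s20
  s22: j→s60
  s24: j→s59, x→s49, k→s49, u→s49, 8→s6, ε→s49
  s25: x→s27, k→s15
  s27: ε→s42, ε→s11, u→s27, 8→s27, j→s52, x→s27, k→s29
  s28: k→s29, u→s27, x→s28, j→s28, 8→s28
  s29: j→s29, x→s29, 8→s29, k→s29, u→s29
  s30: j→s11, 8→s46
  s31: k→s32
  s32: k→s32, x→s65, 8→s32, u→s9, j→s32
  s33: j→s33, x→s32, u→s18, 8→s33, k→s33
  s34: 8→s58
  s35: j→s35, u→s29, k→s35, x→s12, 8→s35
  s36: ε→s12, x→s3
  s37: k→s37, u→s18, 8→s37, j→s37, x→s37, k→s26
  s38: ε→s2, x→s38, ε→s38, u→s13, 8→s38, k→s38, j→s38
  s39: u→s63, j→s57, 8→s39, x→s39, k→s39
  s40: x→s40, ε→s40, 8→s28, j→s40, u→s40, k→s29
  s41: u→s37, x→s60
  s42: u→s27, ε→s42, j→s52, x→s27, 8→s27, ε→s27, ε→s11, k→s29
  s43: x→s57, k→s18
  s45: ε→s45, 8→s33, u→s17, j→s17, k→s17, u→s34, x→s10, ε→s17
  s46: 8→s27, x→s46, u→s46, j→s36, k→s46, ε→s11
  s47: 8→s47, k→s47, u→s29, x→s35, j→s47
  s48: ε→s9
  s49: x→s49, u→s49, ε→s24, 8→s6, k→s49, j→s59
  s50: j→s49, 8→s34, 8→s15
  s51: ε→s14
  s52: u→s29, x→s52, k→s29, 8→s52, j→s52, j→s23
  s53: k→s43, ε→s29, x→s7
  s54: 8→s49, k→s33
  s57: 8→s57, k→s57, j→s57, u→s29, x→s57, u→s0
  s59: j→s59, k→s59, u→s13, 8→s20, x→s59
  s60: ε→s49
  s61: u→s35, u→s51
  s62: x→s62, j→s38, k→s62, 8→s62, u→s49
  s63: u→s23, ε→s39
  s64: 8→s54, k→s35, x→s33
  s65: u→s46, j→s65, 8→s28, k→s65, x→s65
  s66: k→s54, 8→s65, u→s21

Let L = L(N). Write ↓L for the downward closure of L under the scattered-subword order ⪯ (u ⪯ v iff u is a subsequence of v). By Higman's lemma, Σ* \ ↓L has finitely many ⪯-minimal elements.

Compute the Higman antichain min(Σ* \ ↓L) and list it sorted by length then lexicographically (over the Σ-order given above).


|Q|=67, |F|=33, |δ|=235 (27 ε).
min D↑ (30 st, q0=0, F={22}): 0:u→1,j→2,x→0,k→0,8→0 1:u→1,j→3,x→1,k→1,8→4 2:u→5,j→2,x→2,k→2,8→2 3:u→5,j→3,x→3,k→3,8→6 4:u→4,j→6,x→4,k→4,8→7 5:u→5,j→5,x→8,k→5,8→9 6:u→9,j→6,x→6,k→6,8→10 7:u→11,j→10,x→7,k→7,8→7 8:u→8,j→8,x→12,k→8,8→13 9:u→9,j→9,x→13,k→9,8→14 10:u→15,j→10,x→10,k→10,8→10 11:u→11,j→16,x→11,k→11,8→11 12:u→12,j→12,x→12,k→12,8→17 13:u→13,j→13,x→18,k→13,8→19 14:u→15,j→14,x→19,k→14,8→14 15:u→15,j→20,x→21,k→15,8→15 16:u→22,j→16,x→16,k→16,8→16 17:u→17,j→17,x→17,k→22,8→23 18:u→18,j→18,x→18,k→18,8→23 19:u→21,j→19,x→24,k→19,8→19 20:u→22,j→20,x→25,k→20,8→20 21:u→21,j→25,x→26,k→21,8→21 22:u→22,j→22,x→22,k→22,8→22 23:u→27,j→23,x→23,k→22,8→23 24:u→26,j→24,x→24,k→24,8→23 25:u→22,j→25,x→28,k→25,8→25 26:u→26,j→28,x→26,k→26,8→27 27:u→27,j→29,x→27,k→22,8→27 28:u→22,j→28,x→28,k→28,8→29 29:u→22,j→29,x→29,k→22,8→29 [Hopcroft].
'u88uju': N↓-sim [47, 44, 37, 27, 19, 11, 2] end={s0,s29} rej; 6/6 del acc.
'juxx8k': |S_i|=[47, 39, 32, 21, 15, 8, 1] end={s29} — reject; 6/6 single-dels accept.
2 words, ⪯-incomp.

Antichain: [u88uju, juxx8k].


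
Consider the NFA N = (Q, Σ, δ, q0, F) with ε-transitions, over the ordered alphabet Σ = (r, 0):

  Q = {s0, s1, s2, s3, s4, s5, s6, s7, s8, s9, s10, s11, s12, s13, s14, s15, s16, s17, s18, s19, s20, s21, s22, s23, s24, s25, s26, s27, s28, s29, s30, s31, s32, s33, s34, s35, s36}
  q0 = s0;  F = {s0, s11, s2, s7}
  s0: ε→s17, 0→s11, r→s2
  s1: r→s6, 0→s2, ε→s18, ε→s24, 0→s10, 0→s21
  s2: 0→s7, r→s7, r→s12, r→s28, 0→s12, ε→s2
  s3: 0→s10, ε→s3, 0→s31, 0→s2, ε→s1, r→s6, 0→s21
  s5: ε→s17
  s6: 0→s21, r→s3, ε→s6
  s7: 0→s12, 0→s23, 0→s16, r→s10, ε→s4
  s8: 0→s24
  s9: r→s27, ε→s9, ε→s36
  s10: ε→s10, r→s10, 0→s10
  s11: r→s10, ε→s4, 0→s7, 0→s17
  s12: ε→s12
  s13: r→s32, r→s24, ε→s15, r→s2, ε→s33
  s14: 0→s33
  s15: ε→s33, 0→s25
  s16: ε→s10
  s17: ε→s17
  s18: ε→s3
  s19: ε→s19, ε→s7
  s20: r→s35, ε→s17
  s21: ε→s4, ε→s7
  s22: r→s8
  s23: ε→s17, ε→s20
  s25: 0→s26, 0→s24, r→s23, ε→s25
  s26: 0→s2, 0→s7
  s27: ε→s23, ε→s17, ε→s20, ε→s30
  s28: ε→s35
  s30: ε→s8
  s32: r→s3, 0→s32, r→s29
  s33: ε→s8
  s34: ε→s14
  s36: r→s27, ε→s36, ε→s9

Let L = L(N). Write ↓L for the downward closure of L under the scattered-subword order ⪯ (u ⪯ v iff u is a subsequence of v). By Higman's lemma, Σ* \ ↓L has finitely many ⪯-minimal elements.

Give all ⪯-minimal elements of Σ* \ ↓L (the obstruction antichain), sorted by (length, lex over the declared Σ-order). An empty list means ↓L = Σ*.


min(Σ*\↓L) = [0r, rrr, rr0, r00, 000].

|Q|=37, |F|=4, |δ|=83 (38 ε).
min D↑ (5 st, q0=0, F={4}): 0:r→1,0→2 1:r→3,0→3 2:r→4,0→3 3:r→4,0→4 4:r→4,0→4 [Hopcroft].
'0r': N↓-sim [13, 10, 2] end={s10,s35} rej; 2/2 deletions ∈↓L.
'rrr': run [13, 11, 10, 2] end={s10,s35} — reject; 3/3 single-dels accept.
'rr0': N↓-sim [13, 11, 10, 7] end={s10,s12,s16,s17,s20,s23,s35} rej; 3/3 del acc.
'r00': run [13, 11, 9, 7] end={s10,s12,s16,s17,s20,s23,s35} ∉↓L; 3/3 del acc.
'000': N↓-sim [13, 10, 9, 7] end={s10,s12,s16,s17,s20,s23,s35} rej; 3/3 del acc.
5 minimals (antichain).


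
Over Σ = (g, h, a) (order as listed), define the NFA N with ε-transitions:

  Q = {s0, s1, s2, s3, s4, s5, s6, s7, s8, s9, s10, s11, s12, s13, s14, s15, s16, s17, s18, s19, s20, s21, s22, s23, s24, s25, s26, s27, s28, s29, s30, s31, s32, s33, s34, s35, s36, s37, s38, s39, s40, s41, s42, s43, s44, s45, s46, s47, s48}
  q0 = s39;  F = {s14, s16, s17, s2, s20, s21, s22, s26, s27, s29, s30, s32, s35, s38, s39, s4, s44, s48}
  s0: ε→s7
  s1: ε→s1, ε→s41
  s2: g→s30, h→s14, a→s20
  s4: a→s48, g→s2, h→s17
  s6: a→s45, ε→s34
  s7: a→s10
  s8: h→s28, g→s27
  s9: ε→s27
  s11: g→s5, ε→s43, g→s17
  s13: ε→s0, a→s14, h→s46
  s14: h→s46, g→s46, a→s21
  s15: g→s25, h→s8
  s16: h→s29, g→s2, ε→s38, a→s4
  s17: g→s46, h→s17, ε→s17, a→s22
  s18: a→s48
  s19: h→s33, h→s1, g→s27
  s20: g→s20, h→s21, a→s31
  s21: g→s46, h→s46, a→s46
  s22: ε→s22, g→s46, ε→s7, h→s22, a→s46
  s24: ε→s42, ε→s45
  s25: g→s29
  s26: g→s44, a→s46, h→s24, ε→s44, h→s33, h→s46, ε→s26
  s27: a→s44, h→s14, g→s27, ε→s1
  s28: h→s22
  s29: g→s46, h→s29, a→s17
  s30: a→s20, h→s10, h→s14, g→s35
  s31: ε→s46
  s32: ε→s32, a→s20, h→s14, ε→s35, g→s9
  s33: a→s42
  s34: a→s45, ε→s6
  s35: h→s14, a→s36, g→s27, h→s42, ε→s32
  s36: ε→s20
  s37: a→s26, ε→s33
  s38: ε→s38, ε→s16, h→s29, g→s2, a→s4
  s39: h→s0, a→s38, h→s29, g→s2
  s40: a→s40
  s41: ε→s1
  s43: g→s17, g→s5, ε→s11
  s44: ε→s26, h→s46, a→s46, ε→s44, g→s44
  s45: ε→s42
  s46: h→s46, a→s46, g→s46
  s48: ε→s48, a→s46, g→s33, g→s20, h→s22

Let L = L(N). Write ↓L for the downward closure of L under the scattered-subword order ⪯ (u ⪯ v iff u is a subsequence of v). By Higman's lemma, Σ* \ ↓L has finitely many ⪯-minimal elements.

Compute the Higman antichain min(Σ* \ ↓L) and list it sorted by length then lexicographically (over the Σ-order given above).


min(Σ*\↓L) = [hg, ghh, gaa, haaa, aaaa, ggggah].

|Q|=49, |F|=18, |δ|=116 (31 ε).
min D↑ (16 st, q0=0, F={7}): 0:g→1,h→2,a→3 1:g→4,h→5,a→6 2:g→7,h→2,a→8 3:g→1,h→2,a→9 4:g→10,h→5,a→6 5:g→7,h→7,a→11 6:g→6,h→11,a→7 7:g→7,h→7,a→7 8:g→7,h→8,a→12 9:g→1,h→8,a→13 10:g→14,h→5,a→6 11:g→7,h→7,a→7 12:g→7,h→12,a→7 13:g→6,h→12,a→7 14:g→14,h→5,a→15 15:g→15,h→7,a→7 (ε-aug+det+¬).
'hg': N↓-sim [31, 13, 1] end={s46} ∉↓L; 2/2 single-dels accept.
'ghh': run [31, 21, 8, 1] end={s46} — reject; 3/3 single-dels accept.
'gaa': N↓-sim [31, 21, 11, 3] end={s31,s42,s46} ∉↓L; 3/3 del acc.
'haaa': run [31, 13, 7, 4, 2] end={s10,s46} rej; 4/4 deletions ∈↓L.
'aaaa': run [31, 29, 26, 15, 4] end={s10,s31,s42,s46} rej; 4/4 deletions ∈↓L.
'ggggah': N↓-sim [31, 21, 20, 18, 15, 9, 5] end={s24,s33,s42,s45,s46} ∉↓L; 6/6 del acc.
6 minimals (antichain).


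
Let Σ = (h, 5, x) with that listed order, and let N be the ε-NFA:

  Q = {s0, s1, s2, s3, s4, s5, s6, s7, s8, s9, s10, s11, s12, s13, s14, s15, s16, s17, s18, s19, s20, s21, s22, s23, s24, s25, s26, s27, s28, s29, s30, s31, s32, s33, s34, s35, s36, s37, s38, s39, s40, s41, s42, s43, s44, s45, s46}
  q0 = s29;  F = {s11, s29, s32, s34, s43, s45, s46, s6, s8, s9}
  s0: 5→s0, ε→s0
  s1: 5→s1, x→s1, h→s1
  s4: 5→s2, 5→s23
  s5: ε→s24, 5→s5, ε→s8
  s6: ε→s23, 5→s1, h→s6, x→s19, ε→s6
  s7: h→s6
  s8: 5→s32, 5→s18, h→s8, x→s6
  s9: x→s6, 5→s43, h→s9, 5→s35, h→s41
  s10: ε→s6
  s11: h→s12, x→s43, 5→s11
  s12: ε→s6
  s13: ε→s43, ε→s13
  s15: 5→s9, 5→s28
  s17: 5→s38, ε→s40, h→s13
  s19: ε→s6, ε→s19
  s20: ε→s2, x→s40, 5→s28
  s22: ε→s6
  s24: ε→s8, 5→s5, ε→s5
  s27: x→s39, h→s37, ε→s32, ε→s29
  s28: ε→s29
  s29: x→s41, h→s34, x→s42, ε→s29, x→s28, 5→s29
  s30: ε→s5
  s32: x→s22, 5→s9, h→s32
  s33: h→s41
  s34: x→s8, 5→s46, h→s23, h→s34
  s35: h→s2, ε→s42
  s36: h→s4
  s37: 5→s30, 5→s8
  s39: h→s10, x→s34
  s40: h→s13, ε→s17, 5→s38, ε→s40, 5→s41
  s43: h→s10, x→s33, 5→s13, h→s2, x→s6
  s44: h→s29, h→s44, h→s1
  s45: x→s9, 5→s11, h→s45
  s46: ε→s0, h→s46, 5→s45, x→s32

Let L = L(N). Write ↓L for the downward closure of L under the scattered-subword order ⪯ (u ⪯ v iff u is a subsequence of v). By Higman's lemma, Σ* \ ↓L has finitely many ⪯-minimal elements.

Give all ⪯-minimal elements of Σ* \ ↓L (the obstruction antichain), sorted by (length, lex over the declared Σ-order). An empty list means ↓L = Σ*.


A = [hxx5, h555h5].

|Q|=47, |F|=10, |δ|=93 (25 ε).
min D↑ (11 st, q0=0, F={9}): 0:h→1,5→0,x→0 1:h→1,5→2,x→3 2:h→2,5→4,x→5 3:h→3,5→5,x→6 4:h→4,5→7,x→8 5:h→5,5→8,x→6 6:h→6,5→9,x→6 7:h→6,5→7,x→10 8:h→8,5→10,x→6 9:h→9,5→9,x→9 10:h→6,5→10,x→6.
'hxx5': |S_i|=[25, 23, 17, 7, 1] end={s1} ∉↓L; 4/4 deletions ∈↓L.
'h555h5': N↓-sim [25, 23, 21, 17, 15, 8, 1] end={s1} ∉↓L; 6/6 deletions ∈↓L.
2 minimals (antichain).


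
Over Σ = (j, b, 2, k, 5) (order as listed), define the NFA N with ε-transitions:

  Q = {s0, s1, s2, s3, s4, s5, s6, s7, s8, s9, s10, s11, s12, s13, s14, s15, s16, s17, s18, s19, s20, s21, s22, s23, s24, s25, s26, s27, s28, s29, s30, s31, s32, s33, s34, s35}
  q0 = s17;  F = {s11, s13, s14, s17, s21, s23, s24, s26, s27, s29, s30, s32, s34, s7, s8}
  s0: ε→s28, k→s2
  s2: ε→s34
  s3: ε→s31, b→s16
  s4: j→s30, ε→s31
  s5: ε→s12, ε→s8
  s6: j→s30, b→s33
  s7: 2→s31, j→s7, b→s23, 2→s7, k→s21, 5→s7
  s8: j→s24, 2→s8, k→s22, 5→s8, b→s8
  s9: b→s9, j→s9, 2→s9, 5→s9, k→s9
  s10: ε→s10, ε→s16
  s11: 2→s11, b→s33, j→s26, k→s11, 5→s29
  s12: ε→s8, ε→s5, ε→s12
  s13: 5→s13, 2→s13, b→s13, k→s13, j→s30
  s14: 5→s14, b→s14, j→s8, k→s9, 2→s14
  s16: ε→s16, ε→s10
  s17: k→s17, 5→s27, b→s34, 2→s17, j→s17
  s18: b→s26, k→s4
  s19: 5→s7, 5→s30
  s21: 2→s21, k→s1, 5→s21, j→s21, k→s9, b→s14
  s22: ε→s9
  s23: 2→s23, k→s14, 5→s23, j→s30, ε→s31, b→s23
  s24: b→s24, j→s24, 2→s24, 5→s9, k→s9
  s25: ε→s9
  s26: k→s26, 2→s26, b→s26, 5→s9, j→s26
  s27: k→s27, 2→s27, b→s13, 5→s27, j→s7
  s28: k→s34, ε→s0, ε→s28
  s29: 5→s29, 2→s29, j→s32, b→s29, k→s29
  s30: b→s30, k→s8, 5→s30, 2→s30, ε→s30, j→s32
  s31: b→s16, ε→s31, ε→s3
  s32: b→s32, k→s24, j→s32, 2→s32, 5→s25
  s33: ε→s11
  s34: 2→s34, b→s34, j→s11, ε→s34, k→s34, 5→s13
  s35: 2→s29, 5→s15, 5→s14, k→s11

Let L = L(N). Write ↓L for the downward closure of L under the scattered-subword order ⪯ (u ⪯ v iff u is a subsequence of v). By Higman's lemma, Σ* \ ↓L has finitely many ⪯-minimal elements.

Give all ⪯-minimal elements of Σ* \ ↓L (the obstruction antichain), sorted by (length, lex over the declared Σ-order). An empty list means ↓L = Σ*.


Antichain: [bjj5, 5jkk].

|Q|=36, |F|=15, |δ|=120 (23 ε).
min D↑ (16 st, q0=0, F={11}): 0:j→0,b→1,2→0,k→0,5→2 1:j→3,b→1,2→1,k→1,5→4 2:j→5,b→4,2→2,k→2,5→2 3:j→6,b→3,2→3,k→3,5→7 4:j→8,b→4,2→4,k→4,5→4 5:j→5,b→9,2→5,k→10,5→5 6:j→6,b→6,2→6,k→6,5→11 7:j→12,b→7,2→7,k→7,5→7 8:j→12,b→8,2→8,k→13,5→8 9:j→8,b→9,2→9,k→14,5→9 10:j→10,b→14,2→10,k→11,5→10 11:j→11,b→11,2→11,k→11,5→11 12:j→12,b→12,2→12,k→15,5→11 13:j→15,b→13,2→13,k→11,5→13 14:j→13,b→14,2→14,k→11,5→14 15:j→15,b→15,2→15,k→11,5→11 [Hopcroft].
'bjj5': N↓-sim [24, 19, 11, 5, 2] end={s25,s9} — reject; 4/4 del acc.
'5jkk': run [24, 19, 16, 7, 3] end={s1,s22,s9} — reject; 4/4 deletions ∈↓L.
2 minimals (antichain).


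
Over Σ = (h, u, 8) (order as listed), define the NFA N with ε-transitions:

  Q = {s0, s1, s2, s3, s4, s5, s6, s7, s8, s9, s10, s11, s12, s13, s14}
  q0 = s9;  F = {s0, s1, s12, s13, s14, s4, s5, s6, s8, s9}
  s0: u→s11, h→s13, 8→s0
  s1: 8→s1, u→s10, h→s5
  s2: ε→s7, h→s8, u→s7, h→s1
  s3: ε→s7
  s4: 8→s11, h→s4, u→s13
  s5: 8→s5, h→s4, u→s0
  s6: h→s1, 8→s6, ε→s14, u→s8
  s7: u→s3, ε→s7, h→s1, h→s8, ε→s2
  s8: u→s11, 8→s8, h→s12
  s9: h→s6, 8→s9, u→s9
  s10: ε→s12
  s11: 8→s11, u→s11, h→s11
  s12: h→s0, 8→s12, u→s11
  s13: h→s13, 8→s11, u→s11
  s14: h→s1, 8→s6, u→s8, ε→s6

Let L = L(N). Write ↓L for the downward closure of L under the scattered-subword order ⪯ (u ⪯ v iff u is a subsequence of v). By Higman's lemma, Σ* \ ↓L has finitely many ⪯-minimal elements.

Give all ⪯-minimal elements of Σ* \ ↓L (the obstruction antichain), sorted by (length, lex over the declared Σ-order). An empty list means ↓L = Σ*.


|Q|=15, |F|=10, |δ|=46 (7 ε).
min D↑ (10 st, q0=0, F={6}): 0:h→1,u→0,8→0 1:h→2,u→3,8→1 2:h→4,u→5,8→2 3:h→5,u→6,8→3 4:h→7,u→8,8→4 5:h→8,u→6,8→5 6:h→6,u→6,8→6 7:h→7,u→9,8→6 8:h→9,u→6,8→8 9:h→9,u→6,8→6.
'huu': |S_i|=[12, 11, 6, 1] end={s11} rej; 3/3 del acc.
'hhhh8': N↓-sim [12, 11, 8, 5, 3, 1] end={s11} — reject; 5/5 del acc.
2 obstructions.

Antichain: [huu, hhhh8].


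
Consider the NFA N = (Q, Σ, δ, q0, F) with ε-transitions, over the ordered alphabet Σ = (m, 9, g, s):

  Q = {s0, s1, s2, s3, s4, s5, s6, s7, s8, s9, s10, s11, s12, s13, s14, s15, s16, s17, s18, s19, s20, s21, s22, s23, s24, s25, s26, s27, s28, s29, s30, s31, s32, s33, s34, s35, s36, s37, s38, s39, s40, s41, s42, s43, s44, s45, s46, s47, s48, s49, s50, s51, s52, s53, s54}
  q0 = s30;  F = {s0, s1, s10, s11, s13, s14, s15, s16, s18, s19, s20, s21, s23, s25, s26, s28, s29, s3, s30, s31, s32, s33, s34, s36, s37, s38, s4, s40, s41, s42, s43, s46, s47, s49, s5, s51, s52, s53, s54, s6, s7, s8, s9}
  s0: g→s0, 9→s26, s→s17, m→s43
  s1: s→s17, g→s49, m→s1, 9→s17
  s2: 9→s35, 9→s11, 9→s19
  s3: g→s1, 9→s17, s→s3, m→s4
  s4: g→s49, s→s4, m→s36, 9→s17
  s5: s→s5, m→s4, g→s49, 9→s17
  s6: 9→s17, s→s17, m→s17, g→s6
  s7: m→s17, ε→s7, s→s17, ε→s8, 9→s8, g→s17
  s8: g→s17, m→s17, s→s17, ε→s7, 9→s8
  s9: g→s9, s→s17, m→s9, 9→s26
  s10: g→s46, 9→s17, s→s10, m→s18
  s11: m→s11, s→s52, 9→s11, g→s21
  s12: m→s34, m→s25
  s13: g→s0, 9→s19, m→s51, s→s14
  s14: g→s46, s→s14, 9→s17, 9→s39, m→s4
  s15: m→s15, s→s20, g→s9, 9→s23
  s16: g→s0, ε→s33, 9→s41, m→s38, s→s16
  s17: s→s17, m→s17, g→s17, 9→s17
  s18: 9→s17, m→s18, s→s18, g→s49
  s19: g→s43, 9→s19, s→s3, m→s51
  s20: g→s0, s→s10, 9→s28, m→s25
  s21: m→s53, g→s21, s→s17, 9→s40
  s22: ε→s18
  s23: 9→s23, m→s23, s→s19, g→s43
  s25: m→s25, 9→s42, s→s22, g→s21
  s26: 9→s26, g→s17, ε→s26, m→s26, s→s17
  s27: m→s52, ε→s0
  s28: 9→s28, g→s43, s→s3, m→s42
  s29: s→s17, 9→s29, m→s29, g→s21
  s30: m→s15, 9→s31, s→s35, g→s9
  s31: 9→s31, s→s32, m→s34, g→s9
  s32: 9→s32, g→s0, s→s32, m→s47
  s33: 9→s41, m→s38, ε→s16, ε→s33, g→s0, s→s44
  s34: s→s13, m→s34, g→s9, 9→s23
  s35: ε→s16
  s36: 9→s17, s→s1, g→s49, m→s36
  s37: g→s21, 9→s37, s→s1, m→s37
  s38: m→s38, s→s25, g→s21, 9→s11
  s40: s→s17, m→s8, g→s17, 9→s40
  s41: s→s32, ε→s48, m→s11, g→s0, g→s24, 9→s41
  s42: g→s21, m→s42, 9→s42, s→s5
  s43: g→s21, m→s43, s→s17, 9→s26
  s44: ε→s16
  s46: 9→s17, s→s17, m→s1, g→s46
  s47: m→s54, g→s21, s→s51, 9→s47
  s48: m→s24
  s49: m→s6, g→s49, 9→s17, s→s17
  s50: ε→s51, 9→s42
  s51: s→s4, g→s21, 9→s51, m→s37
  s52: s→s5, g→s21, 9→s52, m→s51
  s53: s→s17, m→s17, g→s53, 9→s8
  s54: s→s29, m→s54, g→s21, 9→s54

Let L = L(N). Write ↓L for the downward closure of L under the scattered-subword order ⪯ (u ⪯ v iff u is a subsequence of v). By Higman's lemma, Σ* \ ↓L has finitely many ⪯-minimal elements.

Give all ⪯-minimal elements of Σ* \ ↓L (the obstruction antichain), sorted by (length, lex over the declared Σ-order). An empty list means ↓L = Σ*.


Antichain: [gs, g9g, mss9, smgmm, m9ggmm, 9smmss].

|Q|=55, |F|=43, |δ|=199 (13 ε).
min D↑ (42 st, q0=0, F={10}): 0:m→1,9→2,g→3,s→4 1:m→1,9→5,g→3,s→6 2:m→7,9→2,g→3,s→8 3:m→3,9→9,g→3,s→10 4:m→11,9→12,g→13,s→4 5:m→5,9→5,g→14,s→15 6:m→16,9→17,g→13,s→18 7:m→7,9→5,g→3,s→19 8:m→20,9→8,g→13,s→8 9:m→9,9→9,g→10,s→10 10:m→10,9→10,g→10,s→10 11:m→11,9→21,g→22,s→16 12:m→21,9→12,g→13,s→8 13:m→14,9→9,g→13,s→10 14:m→14,9→9,g→22,s→10 15:m→23,9→15,g→14,s→24 16:m→16,9→25,g→22,s→26 17:m→25,9→17,g→14,s→24 18:m→26,9→10,g→27,s→18 19:m→23,9→15,g→13,s→28 20:m→29,9→20,g→22,s→23 21:m→21,9→21,g→22,s→30 22:m→31,9→32,g→22,s→10 23:m→33,9→23,g→22,s→34 24:m→34,9→10,g→35,s→24 25:m→25,9→25,g→22,s→36 26:m→26,9→10,g→37,s→26 27:m→35,9→10,g→27,s→10 28:m→34,9→10,g→27,s→28 29:m→29,9→29,g→22,s→38 30:m→23,9→30,g→22,s→36 31:m→10,9→39,g→31,s→10 32:m→39,9→32,g→10,s→10 33:m→33,9→33,g→22,s→35 34:m→40,9→10,g→37,s→34 35:m→35,9→10,g→37,s→10 36:m→34,9→10,g→37,s→36 37:m→41,9→10,g→37,s→10 38:m→38,9→38,g→22,s→10 39:m→10,9→39,g→10,s→10 40:m→40,9→10,g→37,s→35 41:m→10,9→10,g→41,s→10 [Hopcroft].
'gs': |S_i|=[50, 15, 1] end={s17} — reject; 2/2 deletions ∈↓L.
'g9g': run [50, 15, 5, 1] end={s17} rej; 3/3 del acc.
'mss9': N↓-sim [50, 41, 32, 14, 2] end={s17,s39} — reject; 4/4 deletions ∈↓L.
'smgmm': run [50, 44, 27, 8, 5, 1] end={s17} — reject; 5/5 del acc.
'm9ggmm': |S_i|=[50, 41, 27, 11, 8, 5, 1] end={s17} rej; 6/6 single-dels accept.
'9smmss': run [50, 38, 28, 18, 15, 10, 1] end={s17} — reject; 6/6 single-dels accept.
6 minimals (antichain).


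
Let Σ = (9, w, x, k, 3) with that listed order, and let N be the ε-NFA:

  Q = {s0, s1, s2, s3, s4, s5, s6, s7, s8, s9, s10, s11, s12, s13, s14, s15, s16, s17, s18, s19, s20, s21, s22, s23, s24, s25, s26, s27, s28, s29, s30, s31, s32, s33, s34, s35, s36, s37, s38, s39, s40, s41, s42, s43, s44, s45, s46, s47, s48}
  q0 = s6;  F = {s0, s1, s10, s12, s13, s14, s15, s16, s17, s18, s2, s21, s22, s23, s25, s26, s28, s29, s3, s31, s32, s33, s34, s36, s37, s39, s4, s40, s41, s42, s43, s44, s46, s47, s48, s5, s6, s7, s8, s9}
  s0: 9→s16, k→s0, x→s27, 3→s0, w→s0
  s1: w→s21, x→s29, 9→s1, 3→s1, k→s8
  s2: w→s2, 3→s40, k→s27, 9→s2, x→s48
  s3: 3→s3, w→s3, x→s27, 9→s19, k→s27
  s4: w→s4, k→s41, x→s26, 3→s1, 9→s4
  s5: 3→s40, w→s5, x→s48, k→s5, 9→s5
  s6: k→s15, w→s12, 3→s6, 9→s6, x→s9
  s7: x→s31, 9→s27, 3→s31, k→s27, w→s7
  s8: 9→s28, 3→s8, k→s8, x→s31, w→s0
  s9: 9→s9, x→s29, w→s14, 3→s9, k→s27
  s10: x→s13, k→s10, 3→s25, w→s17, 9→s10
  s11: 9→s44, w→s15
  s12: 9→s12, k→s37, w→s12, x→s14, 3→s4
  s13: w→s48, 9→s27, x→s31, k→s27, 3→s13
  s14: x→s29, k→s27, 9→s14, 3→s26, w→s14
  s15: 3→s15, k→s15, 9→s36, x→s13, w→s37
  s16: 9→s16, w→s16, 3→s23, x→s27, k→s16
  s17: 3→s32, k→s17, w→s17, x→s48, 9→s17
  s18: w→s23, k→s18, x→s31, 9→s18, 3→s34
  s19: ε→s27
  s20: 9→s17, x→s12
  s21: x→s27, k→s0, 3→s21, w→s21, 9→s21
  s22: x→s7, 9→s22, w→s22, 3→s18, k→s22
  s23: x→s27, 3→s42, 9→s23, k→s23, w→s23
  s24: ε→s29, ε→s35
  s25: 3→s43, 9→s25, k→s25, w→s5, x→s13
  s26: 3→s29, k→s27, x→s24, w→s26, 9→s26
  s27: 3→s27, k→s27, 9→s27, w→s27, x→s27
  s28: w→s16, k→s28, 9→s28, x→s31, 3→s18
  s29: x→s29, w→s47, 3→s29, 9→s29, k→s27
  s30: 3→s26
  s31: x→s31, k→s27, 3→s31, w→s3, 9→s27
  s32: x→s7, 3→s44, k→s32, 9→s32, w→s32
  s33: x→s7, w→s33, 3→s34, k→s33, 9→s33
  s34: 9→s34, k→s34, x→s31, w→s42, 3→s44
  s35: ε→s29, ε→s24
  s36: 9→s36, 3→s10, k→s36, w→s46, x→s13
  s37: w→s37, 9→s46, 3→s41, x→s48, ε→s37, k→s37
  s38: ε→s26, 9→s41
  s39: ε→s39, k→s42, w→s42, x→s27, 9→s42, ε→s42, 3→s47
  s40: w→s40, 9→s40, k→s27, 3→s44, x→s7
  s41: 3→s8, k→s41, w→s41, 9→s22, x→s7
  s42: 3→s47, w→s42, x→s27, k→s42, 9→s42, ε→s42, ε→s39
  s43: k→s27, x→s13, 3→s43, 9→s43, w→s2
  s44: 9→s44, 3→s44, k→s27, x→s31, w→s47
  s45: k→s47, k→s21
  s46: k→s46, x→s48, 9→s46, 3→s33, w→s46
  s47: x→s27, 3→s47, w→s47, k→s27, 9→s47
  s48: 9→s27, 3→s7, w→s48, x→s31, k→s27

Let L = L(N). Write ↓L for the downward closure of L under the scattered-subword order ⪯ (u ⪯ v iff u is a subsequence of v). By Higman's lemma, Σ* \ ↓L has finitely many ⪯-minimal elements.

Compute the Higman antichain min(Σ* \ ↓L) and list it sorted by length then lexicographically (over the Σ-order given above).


Antichain: [xk, kx9, xxwx, w33wx, k9333k].

|Q|=49, |F|=40, |δ|=224 (11 ε).
min D↑ (40 st, q0=0, F={8}): 0:9→0,w→1,x→2,k→3,3→0 1:9→1,w→1,x→4,k→5,3→6 2:9→2,w→4,x→7,k→8,3→2 3:9→9,w→5,x→10,k→3,3→3 4:9→4,w→4,x→7,k→8,3→11 5:9→12,w→5,x→13,k→5,3→14 6:9→6,w→6,x→11,k→14,3→15 7:9→7,w→16,x→7,k→8,3→7 8:9→8,w→8,x→8,k→8,3→8 9:9→9,w→12,x→10,k→9,3→17 10:9→8,w→13,x→18,k→8,3→10 11:9→11,w→11,x→7,k→8,3→7 12:9→12,w→12,x→13,k→12,3→19 13:9→8,w→13,x→18,k→8,3→20 14:9→21,w→14,x→20,k→14,3→22 15:9→15,w→23,x→7,k→22,3→15 16:9→16,w→16,x→8,k→8,3→16 17:9→17,w→24,x→10,k→17,3→25 18:9→8,w→26,x→18,k→8,3→18 19:9→19,w→19,x→20,k→19,3→27 20:9→8,w→20,x→18,k→8,3→18 21:9→21,w→21,x→20,k→21,3→28 22:9→29,w→30,x→18,k→22,3→22 23:9→23,w→23,x→8,k→30,3→23 24:9→24,w→24,x→13,k→24,3→31 25:9→25,w→32,x→10,k→25,3→33 26:9→8,w→26,x→8,k→8,3→26 27:9→27,w→34,x→18,k→27,3→35 28:9→28,w→36,x→18,k→28,3→27 29:9→29,w→37,x→18,k→29,3→28 30:9→37,w→30,x→8,k→30,3→30 31:9→31,w→31,x→20,k→31,3→35 32:9→32,w→32,x→13,k→32,3→38 33:9→33,w→39,x→10,k→8,3→33 34:9→34,w→34,x→8,k→34,3→16 35:9→35,w→16,x→18,k→8,3→35 36:9→36,w→36,x→8,k→36,3→34 37:9→37,w→37,x→8,k→37,3→36 38:9→38,w→38,x→20,k→8,3→35 39:9→39,w→39,x→13,k→8,3→38.
'xk': |S_i|=[44, 14, 1] end={s27} rej; 2/2 deletions ∈↓L.
'kx9': |S_i|=[44, 33, 7, 2] end={s19,s27} rej; 3/3 del acc.
'xxwx': |S_i|=[44, 14, 8, 4, 1] end={s27} ∉↓L; 4/4 deletions ∈↓L.
'w33wx': run [44, 36, 28, 18, 10, 1] end={s27} rej; 5/5 single-dels accept.
'k9333k': N↓-sim [44, 33, 28, 23, 18, 12, 1] end={s27} rej; 6/6 del acc.
5 obstructions.


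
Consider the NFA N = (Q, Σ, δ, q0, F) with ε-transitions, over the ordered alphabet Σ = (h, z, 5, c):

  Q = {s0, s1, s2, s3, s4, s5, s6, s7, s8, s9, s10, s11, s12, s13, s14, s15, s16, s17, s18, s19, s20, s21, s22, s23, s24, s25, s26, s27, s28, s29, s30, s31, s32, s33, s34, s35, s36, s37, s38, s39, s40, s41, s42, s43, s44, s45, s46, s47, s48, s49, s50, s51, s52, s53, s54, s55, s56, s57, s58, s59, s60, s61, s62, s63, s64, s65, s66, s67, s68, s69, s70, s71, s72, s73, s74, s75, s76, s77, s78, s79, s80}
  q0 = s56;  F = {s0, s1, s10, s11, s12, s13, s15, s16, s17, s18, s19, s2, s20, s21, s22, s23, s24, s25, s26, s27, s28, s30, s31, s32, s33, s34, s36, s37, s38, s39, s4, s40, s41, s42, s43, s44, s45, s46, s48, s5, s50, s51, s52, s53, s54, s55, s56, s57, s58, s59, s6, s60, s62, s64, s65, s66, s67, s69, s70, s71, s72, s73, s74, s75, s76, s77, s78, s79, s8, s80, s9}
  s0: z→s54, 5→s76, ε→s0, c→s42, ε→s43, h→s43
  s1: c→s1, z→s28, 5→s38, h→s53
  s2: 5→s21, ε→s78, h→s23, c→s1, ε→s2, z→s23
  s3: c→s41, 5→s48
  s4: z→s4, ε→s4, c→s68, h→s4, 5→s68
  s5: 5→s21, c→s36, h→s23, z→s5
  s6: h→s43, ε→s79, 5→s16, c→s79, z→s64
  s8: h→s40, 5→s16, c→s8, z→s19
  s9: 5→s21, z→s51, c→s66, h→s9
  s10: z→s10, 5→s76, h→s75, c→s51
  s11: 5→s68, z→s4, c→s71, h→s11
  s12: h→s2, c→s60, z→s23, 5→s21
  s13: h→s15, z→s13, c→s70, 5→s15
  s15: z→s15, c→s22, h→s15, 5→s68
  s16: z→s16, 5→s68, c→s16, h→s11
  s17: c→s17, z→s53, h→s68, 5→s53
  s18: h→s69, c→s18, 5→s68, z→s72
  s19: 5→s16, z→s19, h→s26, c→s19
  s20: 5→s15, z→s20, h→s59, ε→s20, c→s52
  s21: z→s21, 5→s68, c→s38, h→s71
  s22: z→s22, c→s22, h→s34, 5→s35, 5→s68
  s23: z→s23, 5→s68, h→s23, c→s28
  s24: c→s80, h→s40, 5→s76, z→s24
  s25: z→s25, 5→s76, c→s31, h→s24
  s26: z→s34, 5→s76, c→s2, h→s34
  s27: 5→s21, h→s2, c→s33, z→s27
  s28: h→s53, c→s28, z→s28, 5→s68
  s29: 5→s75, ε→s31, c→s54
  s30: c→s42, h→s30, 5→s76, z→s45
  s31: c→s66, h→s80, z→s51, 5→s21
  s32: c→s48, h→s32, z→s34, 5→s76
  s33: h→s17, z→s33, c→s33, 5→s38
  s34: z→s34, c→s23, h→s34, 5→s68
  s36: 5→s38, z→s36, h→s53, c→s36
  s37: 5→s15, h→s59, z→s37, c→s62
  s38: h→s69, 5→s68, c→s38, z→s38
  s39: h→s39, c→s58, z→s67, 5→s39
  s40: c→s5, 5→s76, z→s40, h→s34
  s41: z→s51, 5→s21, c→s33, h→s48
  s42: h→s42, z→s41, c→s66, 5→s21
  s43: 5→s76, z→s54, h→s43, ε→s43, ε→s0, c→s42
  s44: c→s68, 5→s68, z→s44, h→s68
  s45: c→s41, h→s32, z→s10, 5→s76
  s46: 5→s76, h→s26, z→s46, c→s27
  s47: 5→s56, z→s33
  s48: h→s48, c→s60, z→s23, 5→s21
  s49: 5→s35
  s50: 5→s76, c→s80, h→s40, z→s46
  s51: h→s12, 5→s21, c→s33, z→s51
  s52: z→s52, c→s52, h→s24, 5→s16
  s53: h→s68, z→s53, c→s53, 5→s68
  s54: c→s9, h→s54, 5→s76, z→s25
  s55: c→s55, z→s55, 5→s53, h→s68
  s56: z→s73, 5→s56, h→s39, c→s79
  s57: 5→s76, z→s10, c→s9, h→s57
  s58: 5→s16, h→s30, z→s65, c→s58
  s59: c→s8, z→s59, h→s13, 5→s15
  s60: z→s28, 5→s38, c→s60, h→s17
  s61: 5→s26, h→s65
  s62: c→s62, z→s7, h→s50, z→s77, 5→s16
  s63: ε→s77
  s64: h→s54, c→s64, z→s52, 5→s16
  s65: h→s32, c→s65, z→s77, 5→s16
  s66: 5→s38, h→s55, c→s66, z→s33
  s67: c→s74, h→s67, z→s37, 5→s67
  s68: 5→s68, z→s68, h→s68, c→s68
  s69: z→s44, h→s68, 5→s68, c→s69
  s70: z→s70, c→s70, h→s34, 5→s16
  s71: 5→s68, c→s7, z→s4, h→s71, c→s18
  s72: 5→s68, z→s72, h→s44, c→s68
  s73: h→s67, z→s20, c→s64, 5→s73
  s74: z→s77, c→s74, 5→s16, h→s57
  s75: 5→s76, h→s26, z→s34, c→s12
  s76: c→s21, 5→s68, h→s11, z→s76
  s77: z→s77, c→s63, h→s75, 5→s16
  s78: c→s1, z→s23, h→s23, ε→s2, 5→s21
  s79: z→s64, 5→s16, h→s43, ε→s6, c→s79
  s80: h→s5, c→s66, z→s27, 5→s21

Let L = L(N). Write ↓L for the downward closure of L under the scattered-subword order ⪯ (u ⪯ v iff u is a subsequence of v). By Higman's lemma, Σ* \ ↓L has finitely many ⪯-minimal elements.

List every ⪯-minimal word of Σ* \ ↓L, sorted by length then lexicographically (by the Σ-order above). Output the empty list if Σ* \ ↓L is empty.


|Q|=81, |F|=71, |δ|=313 (13 ε).
min D↑ (69 st, q0=0, F={21}): 0:h→1,z→2,5→0,c→3 1:h→1,z→4,5→1,c→5 2:h→4,z→6,5→2,c→7 3:h→8,z→7,5→9,c→3 4:h→4,z→10,5→4,c→11 5:h→12,z→13,5→9,c→5 6:h→14,z→6,5→15,c→16 7:h→17,z→16,5→9,c→7 8:h→8,z→17,5→18,c→19 9:h→20,z→9,5→21,c→9 10:h→14,z→10,5→15,c→22 11:h→23,z→24,5→9,c→11 12:h→12,z→25,5→18,c→19 13:h→26,z→24,5→9,c→13 14:h→27,z→14,5→15,c→28 15:h→15,z→15,5→21,c→29 16:h→30,z→16,5→9,c→16 17:h→17,z→31,5→18,c→32 18:h→20,z→18,5→21,c→33 19:h→19,z→34,5→33,c→35 20:h→20,z→36,5→21,c→37 21:h→21,z→21,5→21,c→21 22:h→38,z→24,5→9,c→22 23:h→23,z→39,5→18,c→32 24:h→40,z→24,5→9,c→24 25:h→26,z→39,5→18,c→34 26:h→26,z→41,5→18,c→42 27:h→15,z→27,5→15,c→43 28:h→44,z→45,5→9,c→28 29:h→41,z→29,5→21,c→29 30:h→44,z→30,5→18,c→46 31:h→30,z→31,5→18,c→47 32:h→32,z→48,5→33,c→35 33:h→37,z→33,5→21,c→49 34:h→42,z→48,5→33,c→50 35:h→51,z→50,5→49,c→35 36:h→36,z→36,5→21,c→21 37:h→37,z→36,5→21,c→52 38:h→44,z→53,5→18,c→46 39:h→40,z→39,5→18,c→48 40:h→54,z→41,5→18,c→55 41:h→41,z→41,5→21,c→56 42:h→42,z→56,5→33,c→57 43:h→41,z→43,5→9,c→43 44:h→41,z→44,5→18,c→58 45:h→54,z→45,5→9,c→45 46:h→58,z→59,5→33,c→35 47:h→46,z→48,5→33,c→35 48:h→55,z→48,5→33,c→50 49:h→60,z→49,5→21,c→49 50:h→61,z→50,5→49,c→50 51:h→21,z→51,5→62,c→51 52:h→60,z→63,5→21,c→52 53:h→54,z→53,5→18,c→59 54:h→41,z→41,5→18,c→64 55:h→64,z→56,5→33,c→57 56:h→56,z→56,5→21,c→65 57:h→61,z→65,5→49,c→57 58:h→56,z→58,5→33,c→66 59:h→64,z→59,5→33,c→50 60:h→21,z→67,5→21,c→60 61:h→21,z→62,5→62,c→61 62:h→21,z→62,5→21,c→62 63:h→67,z→63,5→21,c→21 64:h→56,z→56,5→33,c→68 65:h→62,z→65,5→21,c→65 66:h→62,z→66,5→49,c→66 67:h→21,z→67,5→21,c→21 68:h→62,z→65,5→49,c→68.
'c55': run [75, 66, 15, 1] end={s68} — reject; 3/3 single-dels accept.
'zz55': N↓-sim [75, 66, 54, 20, 2] end={s35,s68} — reject; 4/4 del acc.
'c5hzc': |S_i|=[75, 66, 15, 9, 4, 1] end={s68} — reject; 5/5 del acc.
'hczhz5': N↓-sim [75, 68, 57, 45, 26, 16, 1] end={s68} ∉↓L; 6/6 del acc.
'zzhhh5': N↓-sim [75, 66, 54, 44, 31, 16, 2] end={s35,s68} ∉↓L; 6/6 deletions ∈↓L.
'chcchh': |S_i|=[75, 66, 50, 32, 16, 6, 1] end={s68} — reject; 6/6 deletions ∈↓L.
6 words, ⪯-incomp.

A = [c55, zz55, c5hzc, hczhz5, zzhhh5, chcchh].


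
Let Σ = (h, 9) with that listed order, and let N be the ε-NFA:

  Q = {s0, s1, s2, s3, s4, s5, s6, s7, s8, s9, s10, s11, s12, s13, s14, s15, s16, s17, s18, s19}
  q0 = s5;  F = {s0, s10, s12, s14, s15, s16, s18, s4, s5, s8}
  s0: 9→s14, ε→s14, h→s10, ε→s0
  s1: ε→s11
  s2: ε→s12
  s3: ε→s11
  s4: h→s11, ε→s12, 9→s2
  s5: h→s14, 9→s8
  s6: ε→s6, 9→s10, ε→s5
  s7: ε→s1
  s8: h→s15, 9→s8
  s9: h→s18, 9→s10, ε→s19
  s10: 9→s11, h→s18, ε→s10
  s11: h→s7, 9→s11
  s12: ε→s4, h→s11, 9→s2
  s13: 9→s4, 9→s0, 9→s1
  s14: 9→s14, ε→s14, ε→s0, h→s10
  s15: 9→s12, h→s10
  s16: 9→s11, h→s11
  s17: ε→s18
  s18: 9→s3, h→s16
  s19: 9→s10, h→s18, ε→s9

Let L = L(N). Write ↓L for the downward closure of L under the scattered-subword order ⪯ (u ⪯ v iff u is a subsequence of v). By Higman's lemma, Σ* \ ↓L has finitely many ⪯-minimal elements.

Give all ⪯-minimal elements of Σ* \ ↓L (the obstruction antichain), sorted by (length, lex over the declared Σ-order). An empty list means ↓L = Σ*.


|Q|=20, |F|=10, |δ|=46 (16 ε).
min D↑ (9 st, q0=0, F={6}): 0:h→1,9→2 1:h→3,9→1 2:h→4,9→2 3:h→5,9→6 4:h→3,9→7 5:h→8,9→6 6:h→6,9→6 7:h→6,9→7 8:h→6,9→6.
'hh9': N↓-sim [15, 13, 7, 4] end={s1,s11,s3,s7} — reject; 3/3 single-dels accept.
'9h9h': run [15, 14, 11, 7, 3] end={s1,s11,s7} ∉↓L; 4/4 deletions ∈↓L.
'hhhhh': N↓-sim [15, 13, 7, 6, 4, 3] end={s1,s11,s7} rej; 5/5 single-dels accept.
3 words, ⪯-incomp.

A = [hh9, 9h9h, hhhhh].


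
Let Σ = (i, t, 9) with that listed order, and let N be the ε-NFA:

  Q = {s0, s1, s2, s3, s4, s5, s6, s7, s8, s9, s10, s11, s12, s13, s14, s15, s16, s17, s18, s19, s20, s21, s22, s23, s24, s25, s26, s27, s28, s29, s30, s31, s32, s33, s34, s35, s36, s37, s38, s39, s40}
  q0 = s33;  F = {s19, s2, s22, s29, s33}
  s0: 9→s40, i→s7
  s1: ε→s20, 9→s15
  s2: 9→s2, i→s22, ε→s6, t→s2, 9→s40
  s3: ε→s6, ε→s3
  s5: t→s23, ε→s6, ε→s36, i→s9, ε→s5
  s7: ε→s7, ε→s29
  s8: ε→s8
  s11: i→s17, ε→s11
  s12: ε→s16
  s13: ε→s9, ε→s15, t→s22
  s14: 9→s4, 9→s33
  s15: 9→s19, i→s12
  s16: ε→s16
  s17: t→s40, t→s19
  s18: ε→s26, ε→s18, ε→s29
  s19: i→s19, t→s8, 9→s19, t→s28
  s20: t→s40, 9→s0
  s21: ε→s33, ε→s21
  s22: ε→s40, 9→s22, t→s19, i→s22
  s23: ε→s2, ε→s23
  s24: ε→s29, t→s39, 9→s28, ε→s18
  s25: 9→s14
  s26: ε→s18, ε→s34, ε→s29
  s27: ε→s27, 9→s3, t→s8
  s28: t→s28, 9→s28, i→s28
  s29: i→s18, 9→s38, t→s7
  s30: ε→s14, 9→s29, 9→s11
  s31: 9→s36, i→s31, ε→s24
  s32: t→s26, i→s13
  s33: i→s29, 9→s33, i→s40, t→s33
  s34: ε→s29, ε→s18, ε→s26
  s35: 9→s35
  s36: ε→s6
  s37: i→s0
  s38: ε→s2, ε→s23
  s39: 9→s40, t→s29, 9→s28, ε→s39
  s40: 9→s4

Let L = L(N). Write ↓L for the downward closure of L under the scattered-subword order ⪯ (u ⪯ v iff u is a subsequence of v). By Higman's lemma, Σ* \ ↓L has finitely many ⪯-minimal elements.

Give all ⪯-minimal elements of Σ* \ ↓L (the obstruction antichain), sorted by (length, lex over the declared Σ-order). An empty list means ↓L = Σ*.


|Q|=41, |F|=5, |δ|=91 (38 ε).
min D↑ (6 st, q0=0, F={5}): 0:i→1,t→0,9→0 1:i→1,t→1,9→2 2:i→3,t→2,9→2 3:i→3,t→4,9→3 4:i→4,t→5,9→4 5:i→5,t→5,9→5 (ε-aug+det+¬).
'i9itt': |S_i|=[16, 15, 10, 6, 3, 2] end={s28,s8} rej; 5/5 del acc.
1 minimals (antichain).

Antichain: [i9itt].


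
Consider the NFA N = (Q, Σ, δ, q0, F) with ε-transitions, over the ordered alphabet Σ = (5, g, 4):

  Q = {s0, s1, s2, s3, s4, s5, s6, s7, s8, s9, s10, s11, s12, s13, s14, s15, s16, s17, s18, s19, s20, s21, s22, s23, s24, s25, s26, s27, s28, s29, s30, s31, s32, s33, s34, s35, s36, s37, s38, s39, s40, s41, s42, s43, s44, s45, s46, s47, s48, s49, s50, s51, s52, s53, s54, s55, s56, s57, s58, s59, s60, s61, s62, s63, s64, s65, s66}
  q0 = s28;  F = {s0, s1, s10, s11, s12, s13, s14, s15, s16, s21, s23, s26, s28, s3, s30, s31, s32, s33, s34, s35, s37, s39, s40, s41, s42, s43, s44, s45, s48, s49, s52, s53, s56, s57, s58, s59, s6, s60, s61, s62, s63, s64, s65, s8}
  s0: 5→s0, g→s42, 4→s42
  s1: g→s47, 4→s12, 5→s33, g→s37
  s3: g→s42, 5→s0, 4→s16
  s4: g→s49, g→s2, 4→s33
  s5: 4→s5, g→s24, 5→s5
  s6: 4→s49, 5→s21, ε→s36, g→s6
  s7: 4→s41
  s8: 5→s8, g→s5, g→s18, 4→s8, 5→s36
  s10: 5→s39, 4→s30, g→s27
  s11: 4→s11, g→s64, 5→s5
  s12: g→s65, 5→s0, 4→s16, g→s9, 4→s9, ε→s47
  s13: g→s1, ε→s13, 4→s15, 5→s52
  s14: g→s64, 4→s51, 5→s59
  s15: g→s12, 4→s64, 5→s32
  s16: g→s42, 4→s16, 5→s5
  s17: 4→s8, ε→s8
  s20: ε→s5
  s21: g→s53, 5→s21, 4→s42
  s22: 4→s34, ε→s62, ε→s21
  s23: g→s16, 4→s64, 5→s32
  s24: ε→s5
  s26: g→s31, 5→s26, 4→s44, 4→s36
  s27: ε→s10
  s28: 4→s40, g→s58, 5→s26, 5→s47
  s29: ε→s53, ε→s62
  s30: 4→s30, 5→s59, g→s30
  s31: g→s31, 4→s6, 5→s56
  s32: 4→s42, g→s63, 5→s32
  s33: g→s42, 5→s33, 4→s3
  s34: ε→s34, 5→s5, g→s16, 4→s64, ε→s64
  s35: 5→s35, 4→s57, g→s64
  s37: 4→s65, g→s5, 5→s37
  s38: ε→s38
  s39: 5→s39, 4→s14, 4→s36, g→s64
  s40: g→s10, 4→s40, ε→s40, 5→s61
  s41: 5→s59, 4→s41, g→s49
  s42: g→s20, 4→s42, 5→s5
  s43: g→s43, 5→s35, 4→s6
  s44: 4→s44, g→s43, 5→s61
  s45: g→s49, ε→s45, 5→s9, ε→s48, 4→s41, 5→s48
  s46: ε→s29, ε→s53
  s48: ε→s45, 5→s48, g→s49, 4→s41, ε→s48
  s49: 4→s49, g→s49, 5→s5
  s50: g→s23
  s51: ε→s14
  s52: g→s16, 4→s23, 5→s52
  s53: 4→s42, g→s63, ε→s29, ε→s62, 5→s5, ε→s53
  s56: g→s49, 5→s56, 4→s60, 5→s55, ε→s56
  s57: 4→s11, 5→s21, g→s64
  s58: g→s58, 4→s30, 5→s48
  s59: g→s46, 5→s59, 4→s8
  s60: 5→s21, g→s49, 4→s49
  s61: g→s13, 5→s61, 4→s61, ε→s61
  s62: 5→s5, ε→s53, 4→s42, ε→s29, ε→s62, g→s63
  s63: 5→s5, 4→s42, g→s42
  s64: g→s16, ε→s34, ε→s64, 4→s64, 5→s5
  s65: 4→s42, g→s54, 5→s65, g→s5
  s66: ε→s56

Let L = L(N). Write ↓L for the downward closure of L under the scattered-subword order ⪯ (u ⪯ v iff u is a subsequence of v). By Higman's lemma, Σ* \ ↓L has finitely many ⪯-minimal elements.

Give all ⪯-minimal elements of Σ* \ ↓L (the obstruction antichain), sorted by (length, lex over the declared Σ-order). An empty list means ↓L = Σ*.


Antichain: [g5g5, 5g445, g454g, 45gggg].

|Q|=67, |F|=44, |δ|=186 (33 ε).
min D↑ (42 st, q0=0, F={21}): 0:5→1,g→2,4→3 1:5→1,g→4,4→5 2:5→6,g→2,4→7 3:5→8,g→9,4→3 4:5→10,g→4,4→11 5:5→8,g→12,4→5 6:5→6,g→13,4→14 7:5→15,g→7,4→7 8:5→8,g→16,4→8 9:5→17,g→9,4→7 10:5→10,g→13,4→18 11:5→19,g→11,4→13 12:5→20,g→12,4→11 13:5→21,g→13,4→13 14:5→15,g→13,4→14 15:5→15,g→22,4→23 16:5→24,g→25,4→26 17:5→17,g→27,4→28 18:5→19,g→13,4→13 19:5→19,g→22,4→29 20:5→20,g→27,4→30 21:5→21,g→21,4→21 22:5→21,g→31,4→29 23:5→23,g→21,4→23 24:5→24,g→32,4→33 25:5→34,g→35,4→36 26:5→37,g→36,4→27 27:5→21,g→32,4→27 28:5→15,g→27,4→28 29:5→21,g→21,4→29 30:5→19,g→27,4→38 31:5→21,g→29,4→29 32:5→21,g→29,4→32 33:5→37,g→32,4→27 34:5→34,g→29,4→39 35:5→35,g→21,4→40 36:5→41,g→40,4→32 37:5→37,g→31,4→29 38:5→21,g→27,4→38 39:5→41,g→29,4→32 40:5→40,g→21,4→29 41:5→41,g→29,4→29 (ε-aug+det+¬).
'g5g5': |S_i|=[57, 52, 40, 15, 2] end={s24,s5} rej; 4/4 del acc.
'5g445': N↓-sim [57, 51, 40, 28, 10, 2] end={s24,s5} ∉↓L; 5/5 deletions ∈↓L.
'g454g': |S_i|=[57, 52, 36, 18, 7, 4] end={s18,s20,s24,s5} — reject; 5/5 single-dels accept.
'45gggg': |S_i|=[57, 49, 39, 28, 16, 9, 4] end={s20,s24,s5,s54} — reject; 6/6 del acc.
4 minimals (antichain).
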